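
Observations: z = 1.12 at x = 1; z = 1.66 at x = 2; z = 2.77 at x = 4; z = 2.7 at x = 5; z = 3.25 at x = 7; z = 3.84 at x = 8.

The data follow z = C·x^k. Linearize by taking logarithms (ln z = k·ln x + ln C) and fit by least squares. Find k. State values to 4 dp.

Taking logs, ln z = k·ln x + ln C, so regress ln z on ln x.
Σln x = 7.7142, Σ(ln x)² = 13.1032, Σln z = 5.1564, Σln x·ln z = 8.4537.
Equations: 13.1032·k + 7.7142·ln C = 8.4537;  7.7142·k + 6·ln C = 5.1564.
Slope k = (n·Σln x·ln z − Σln x·Σln z)/(n·Σ(ln x)² − (Σln x)²) = (6·8.4537 − 7.7142·5.1564)/19.1098 = 0.57272; ln C = (Σln z − k·Σln x)/n = 0.12304.

k = 0.5727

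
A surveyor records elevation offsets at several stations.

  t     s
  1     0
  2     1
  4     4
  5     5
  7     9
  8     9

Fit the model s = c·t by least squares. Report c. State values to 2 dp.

Entries of MᵀM: Σt·t = 159.
For Mᵀs: Σt·s = 178.
MᵀM·[c]ᵀ = Mᵀs becomes [[159]]·[c]ᵀ = [178]ᵀ.
Hence c = 178 / 159 ≈ 1.1195.

c = 1.12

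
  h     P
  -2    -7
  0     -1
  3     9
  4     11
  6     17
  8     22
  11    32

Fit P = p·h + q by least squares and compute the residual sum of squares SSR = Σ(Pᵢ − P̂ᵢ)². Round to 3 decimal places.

SSR = 1.794

Sums needed: Σh·h = 250, Σh = 30, Σ1 = 7.
Right-hand side: Σh·P = 715, ΣP = 83.
XᵀX·[p, q]ᵀ = XᵀP becomes [[250, 30]; [30, 7]]·[p, q]ᵀ = [715, 83]ᵀ.
Eliminating q: 7·(row 1) − 30·(row 2) gives 850·p = 7·715 − 30·83 = 2515, so p = 503/170.
Then q = (83 − 30·(503/170))/7 = -14/17.
Residuals: -22/85, -3/17, 161/170, -1/85, 6/85, -72/85, 47/170; SSR = 61/34.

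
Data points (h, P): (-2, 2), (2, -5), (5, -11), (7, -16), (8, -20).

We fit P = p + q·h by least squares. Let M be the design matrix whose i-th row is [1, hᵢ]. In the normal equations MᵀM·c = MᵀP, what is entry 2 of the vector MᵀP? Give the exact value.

Entry 2 ↔ basis h, so (MᵀP)_{2} = Σᵢ (h)·Pᵢ = (-2)·(2) + (2)·(-5) + (5)·(-11) + (7)·(-16) + (8)·(-20) = -341.

-341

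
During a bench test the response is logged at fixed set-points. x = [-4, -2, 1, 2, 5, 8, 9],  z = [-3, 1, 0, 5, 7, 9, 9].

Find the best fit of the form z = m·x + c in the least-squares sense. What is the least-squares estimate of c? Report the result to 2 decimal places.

c = 1.50

Forming AᵀA = [[195, 19]; [19, 7]] and Aᵀz = [208, 28]ᵀ gives AᵀA·[m, c]ᵀ = Aᵀz.
Δ = 195·7 − 19² = 1004.
m = (208·7 − 19·28)/1004 = 231/251; c = (195·28 − 19·208)/1004 = 377/251.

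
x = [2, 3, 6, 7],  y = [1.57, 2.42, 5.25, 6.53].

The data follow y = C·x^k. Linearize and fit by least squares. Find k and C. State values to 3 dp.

k = 1.129, C = 0.710

Taking logs, ln y = k·ln x + ln C, so regress ln y on ln x.
AᵀA = [[8.6844, 5.5294]; [5.5294, 4]], rhs = [7.9060, 4.8695]ᵀ  (here Σln x = 5.5294, Σ(ln x)² = 8.6844, Σln y = 4.8695, Σln x·ln y = 7.9060).
Solving (det = 4.1629): k = 1.12872, ln C = -0.34293, so C = exp(-0.34293) = 0.70969.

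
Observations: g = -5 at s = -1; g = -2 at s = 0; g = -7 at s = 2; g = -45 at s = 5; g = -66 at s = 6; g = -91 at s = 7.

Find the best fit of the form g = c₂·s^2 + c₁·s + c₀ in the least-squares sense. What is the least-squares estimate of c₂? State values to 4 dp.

From the data, Σs^2·s^2 = 4339, Σs^2·s = 691, Σs^2 = 115, Σs·s = 115, Σs = 19, Σ1 = 6.
Right-hand side: Σs^2·g = -7993, Σs·g = -1267, Σg = -216.
Solving the 3×3 system (Gaussian elimination) gives c₂ = -20729/10240, c₁ = 14681/10240, c₀ = -557/320.

c₂ = -2.0243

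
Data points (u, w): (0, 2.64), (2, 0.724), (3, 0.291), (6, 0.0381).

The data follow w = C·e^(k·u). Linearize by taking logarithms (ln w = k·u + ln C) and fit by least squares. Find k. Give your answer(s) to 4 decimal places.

k = -0.7123

Taking logs, ln w = k·u + ln C, so regress ln w on u.
Σu = 11.0000, Σ(u)² = 49.0000, Σln w = -3.8542, Σu·ln w = -23.9545.
Normal system: [[49.0000, 11.0000]; [11.0000, 4]]·[k, ln C]ᵀ = [-23.9545, -3.8542]ᵀ.
Slope k = (n·Σu·ln w − Σu·Σln w)/(n·Σ(u)² − (Σu)²) = (4·-23.9545 − 11.0000·-3.8542)/75.0000 = -0.71230; ln C = (Σln w − k·Σu)/n = 0.99527.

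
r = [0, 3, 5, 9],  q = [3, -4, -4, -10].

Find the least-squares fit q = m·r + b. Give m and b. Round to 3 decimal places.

m = -1.363, b = 2.041

Forming XᵀX = [[115, 17]; [17, 4]] and Xᵀq = [-122, -15]ᵀ gives XᵀX·[m, b]ᵀ = Xᵀq.
Eliminating b: 4·(row 1) − 17·(row 2) gives 171·m = 4·(-122) − 17·(-15) = -233, so m = -233/171.
Then b = ((-15) − 17·(-233/171))/4 = 349/171.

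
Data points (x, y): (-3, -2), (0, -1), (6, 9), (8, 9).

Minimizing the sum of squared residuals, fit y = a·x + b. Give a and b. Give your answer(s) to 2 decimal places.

a = 1.15, b = 0.58

With design matrix A, AᵀA = [[109, 11]; [11, 4]] and Aᵀy = [132, 15]ᵀ.
Eliminating b: 4·(row 1) − 11·(row 2) gives 315·a = 4·132 − 11·15 = 363, so a = 121/105.
Then b = (15 − 11·(121/105))/4 = 61/105.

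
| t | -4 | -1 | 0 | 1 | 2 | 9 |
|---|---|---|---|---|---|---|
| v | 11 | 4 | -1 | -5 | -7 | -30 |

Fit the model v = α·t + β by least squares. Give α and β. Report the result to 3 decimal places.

α = -3.209, β = -0.923

Compute the Gram sums: Σt·t = 103, Σt = 7, Σ1 = 6.
And Σt·v = -337, Σv = -28.
Normal equations: [[103, 7]; [7, 6]]·[α, β]ᵀ = [-337, -28]ᵀ.
det = 103·6 − 7² = 569.
α = ((-337)·6 − 7·(-28))/569 = -1826/569; β = (103·(-28) − 7·(-337))/569 = -525/569.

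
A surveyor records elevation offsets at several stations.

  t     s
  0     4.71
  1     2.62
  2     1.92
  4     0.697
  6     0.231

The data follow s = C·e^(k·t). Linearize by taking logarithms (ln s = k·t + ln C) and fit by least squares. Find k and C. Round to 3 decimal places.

k = -0.493, C = 4.716

Let Y = ln s. Fitting Y = k·t + ln C by least squares:
Σt = 13.0000, Σ(t)² = 57.0000, Σln s = 1.3389, Σt·ln s = -7.9681.
Normal system: [[57.0000, 13.0000]; [13.0000, 5]]·[k, ln C]ᵀ = [-7.9681, 1.3389]ᵀ.
Δ = 57.0000·5 − (13.0000)² = 116.0000; k = (-7.9681·5 − 13.0000·1.3389)/116.0000 = -0.49350, ln C = (57.0000·1.3389 − 13.0000·-7.9681)/116.0000 = 1.55087, so C = exp(1.55087) = 4.71558.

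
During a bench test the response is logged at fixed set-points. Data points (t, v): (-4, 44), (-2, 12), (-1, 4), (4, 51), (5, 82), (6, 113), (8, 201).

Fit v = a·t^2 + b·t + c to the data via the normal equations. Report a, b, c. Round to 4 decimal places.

a = 2.9920, b = 0.9552, c = 1.0028

Forming MᵀM = [[6546, 844, 162]; [844, 162, 16]; [162, 16, 7]] and Mᵀv = [20554, 2696, 507]ᵀ gives MᵀM·[a, b, c]ᵀ = Mᵀv.
Row-reducing yields a = 661824/221201, b = 211292/221201, c = 221821/221201.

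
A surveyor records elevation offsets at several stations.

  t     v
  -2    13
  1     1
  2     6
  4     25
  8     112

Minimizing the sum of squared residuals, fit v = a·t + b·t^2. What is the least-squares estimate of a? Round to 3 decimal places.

Setting ∂/∂a … = 0 gives: 89·a + 577·b = 983;  577·a + 4385·b = 7645.
Determinant 89·4385 − 577² = 57336.
a = (983·4385 − 577·7645)/57336 = -16785/9556; b = (89·7645 − 577·983)/57336 = 18869/9556.

a = -1.756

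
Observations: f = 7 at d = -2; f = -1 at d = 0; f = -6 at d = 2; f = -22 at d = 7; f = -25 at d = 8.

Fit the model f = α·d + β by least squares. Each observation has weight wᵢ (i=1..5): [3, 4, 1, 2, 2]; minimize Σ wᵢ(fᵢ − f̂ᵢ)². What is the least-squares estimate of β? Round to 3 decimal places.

From the data, Σwᵢ·d·d = 242, Σwᵢ·d = 26, Σwᵢ·1 = 12.
And Σwᵢ·d·f = -762, Σwᵢ·f = -83.
det = 242·12 − 26² = 2228.
α = ((-762)·12 − 26·(-83))/2228 = -3493/1114; β = (242·(-83) − 26·(-762))/2228 = -137/1114.

β = -0.123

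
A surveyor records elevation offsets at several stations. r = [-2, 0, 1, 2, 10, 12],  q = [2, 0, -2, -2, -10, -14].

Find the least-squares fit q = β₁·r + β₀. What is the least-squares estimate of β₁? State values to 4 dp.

Entries of MᵀM: Σr·r = 253, Σr = 23, Σ1 = 6.
Right-hand side: Σr·q = -278, Σq = -26.
Normal equations: [[253, 23]; [23, 6]]·[β₁, β₀]ᵀ = [-278, -26]ᵀ.
Determinant 253·6 − 23² = 989.
β₁ = ((-278)·6 − 23·(-26))/989 = -1070/989; β₀ = (253·(-26) − 23·(-278))/989 = -8/43.

β₁ = -1.0819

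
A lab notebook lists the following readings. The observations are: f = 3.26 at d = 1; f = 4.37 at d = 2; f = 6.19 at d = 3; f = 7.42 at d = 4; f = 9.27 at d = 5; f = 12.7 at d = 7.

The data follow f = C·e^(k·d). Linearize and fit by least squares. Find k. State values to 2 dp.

Linearized form: ln f = k·d + ln C. From the 6 transformed points,
Σd = 22.0000, Σ(d)² = 104.0000, Σln f = 11.2520, Σd·ln f = 46.5419.
Equations: 104.0000·k + 22.0000·ln C = 46.5419;  22.0000·k + 6·ln C = 11.2520.
Solving (det = 140.0000): k = 0.22648, ln C = 1.04489.

k = 0.23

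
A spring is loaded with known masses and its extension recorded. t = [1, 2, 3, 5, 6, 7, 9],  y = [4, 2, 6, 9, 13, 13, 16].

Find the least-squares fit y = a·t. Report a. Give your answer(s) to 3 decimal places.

Entries of MᵀM: Σt·t = 205.
Moment sums: Σt·y = 384.
So MᵀM·[a]ᵀ = Mᵀy: [[205]]·[a]ᵀ = [384]ᵀ.
Hence a = 384 / 205 ≈ 1.87317.

a = 1.873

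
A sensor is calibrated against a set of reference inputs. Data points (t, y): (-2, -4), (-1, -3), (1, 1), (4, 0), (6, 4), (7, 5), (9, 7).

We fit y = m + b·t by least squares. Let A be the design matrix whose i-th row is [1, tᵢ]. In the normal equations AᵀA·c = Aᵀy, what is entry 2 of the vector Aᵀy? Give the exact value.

Entry 2 ↔ basis t, so (Aᵀy)_{2} = Σᵢ (t)·yᵢ = (-2)·(-4) + (-1)·(-3) + (1)·(1) + (4)·(0) + (6)·(4) + (7)·(5) + (9)·(7) = 134.

134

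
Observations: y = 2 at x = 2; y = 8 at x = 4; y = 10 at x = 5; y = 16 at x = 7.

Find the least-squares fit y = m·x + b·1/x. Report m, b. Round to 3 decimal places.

The normal equations are: 94·m + 4·b = 198;  4·m + (7309/19600)·b = 51/7.
(Σx·x = 94, Σx·1/x = 4, Σ1/x·1/x = 7309/19600, Σx·y = 198, Σ1/x·y = 51/7.)
Eliminating b: (7309/19600)·(row 1) − 4·(row 2) gives (186723/9800)·m = (7309/19600)·198 − 4·(51/7) = 437991/9800, so m = 145997/62241.
Then b = ((51/7) − 4·(145997/62241))/(7309/19600) = -350000/62241.

m = 2.346, b = -5.623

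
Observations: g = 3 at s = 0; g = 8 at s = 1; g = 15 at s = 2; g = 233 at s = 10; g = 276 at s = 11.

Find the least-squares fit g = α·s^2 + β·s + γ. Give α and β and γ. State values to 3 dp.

The normal equations are: 24658·α + 2340·β + 226·γ = 56764;  2340·α + 226·β + 24·γ = 5404;  226·α + 24·β + 5·γ = 535.
Inverting the 3×3 Gram matrix, [α, β, γ]ᵀ = [8989/4417, 11224/4417, 12441/4417]ᵀ.

α = 2.035, β = 2.541, γ = 2.817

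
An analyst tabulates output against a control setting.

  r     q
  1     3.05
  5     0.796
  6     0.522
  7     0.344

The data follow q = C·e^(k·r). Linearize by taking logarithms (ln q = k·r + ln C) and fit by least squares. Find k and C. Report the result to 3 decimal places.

Let Y = ln q. Fitting Y = k·r + ln C by least squares:
Sums: Σr = 19.0000, Σ(r)² = 111.0000, Σln q = -0.8302, Σr·ln q = -11.3960.
Normal system: [[111.0000, 19.0000]; [19.0000, 4]]·[k, ln C]ᵀ = [-11.3960, -0.8302]ᵀ.
Solving (det = 83.0000): k = -0.35915, ln C = 1.49843, so C = exp(1.49843) = 4.47464.

k = -0.359, C = 4.475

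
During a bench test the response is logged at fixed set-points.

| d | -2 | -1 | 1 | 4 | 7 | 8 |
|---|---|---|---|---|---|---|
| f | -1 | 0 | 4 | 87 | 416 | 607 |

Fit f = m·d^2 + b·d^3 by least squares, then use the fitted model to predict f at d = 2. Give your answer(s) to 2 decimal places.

Normal-equation sums: Σd^2·d^2 = 6771, Σd^2·d^3 = 50567, Σd^3·d^3 = 383955.
Right-hand side: Σd^2·f = 60624, Σd^3·f = 459052.
Eliminating b: 383955·(row 1) − 50567·(row 2) gives 42737816·m = 383955·60624 − 50567·459052 = 64005436, so m = 1454669/971314.
Then b = (459052 − 50567·(1454669/971314))/383955 = 969711/971314.
At d = 2: f̂ = (1454669/971314)·(4) + (969711/971314)·(8) = 6788182/485657.

f̂ = 13.98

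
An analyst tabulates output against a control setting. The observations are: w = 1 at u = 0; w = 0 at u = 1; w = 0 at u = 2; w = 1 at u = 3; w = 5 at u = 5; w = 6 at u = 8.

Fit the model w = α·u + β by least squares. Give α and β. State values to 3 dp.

The normal system AᵀA·[α, β]ᵀ = Aᵀw is [[103, 19]; [19, 6]]·[α, β]ᵀ = [76, 13]ᵀ.
Δ = 103·6 − 19² = 257.
α = (76·6 − 19·13)/257 = 209/257; β = (103·13 − 19·76)/257 = -105/257.

α = 0.813, β = -0.409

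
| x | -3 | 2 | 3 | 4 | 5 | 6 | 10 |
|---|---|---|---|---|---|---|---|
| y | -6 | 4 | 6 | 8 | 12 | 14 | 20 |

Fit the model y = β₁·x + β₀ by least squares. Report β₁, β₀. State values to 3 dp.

β₁ = 2.069, β₀ = 0.304

The normal equations are: 199·β₁ + 27·β₀ = 420;  27·β₁ + 7·β₀ = 58.
(Σx·x = 199, Σx = 27, Σ1 = 7, Σx·y = 420, Σy = 58.)
Δ = 199·7 − 27² = 664.
β₁ = (420·7 − 27·58)/664 = 687/332; β₀ = (199·58 − 27·420)/664 = 101/332.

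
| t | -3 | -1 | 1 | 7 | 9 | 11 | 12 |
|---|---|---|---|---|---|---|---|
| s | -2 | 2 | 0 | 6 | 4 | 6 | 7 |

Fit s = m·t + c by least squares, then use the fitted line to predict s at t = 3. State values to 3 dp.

ŝ = 2.182

The normal equations are: 406·m + 36·c = 232;  36·m + 7·c = 23.
(Σt·t = 406, Σt = 36, Σ1 = 7, Σt·s = 232, Σs = 23.)
Determinant 406·7 − 36² = 1546.
m = (232·7 − 36·23)/1546 = 398/773; c = (406·23 − 36·232)/1546 = 493/773.
At t = 3: ŝ = (398/773)·(3) + (493/773)·(1) = 1687/773.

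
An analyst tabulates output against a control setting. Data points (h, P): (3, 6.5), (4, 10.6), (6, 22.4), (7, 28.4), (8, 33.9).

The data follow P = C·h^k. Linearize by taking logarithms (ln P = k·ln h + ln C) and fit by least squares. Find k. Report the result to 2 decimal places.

k = 1.72

With ln Pᵢ as the transformed response and ln hᵢ as the regressor:
Σln h = 8.3020, Σ(ln h)² = 14.4498, Σln P = 14.2115, Σln h·ln P = 24.7384.
Equations: 14.4498·k + 8.3020·ln C = 24.7384;  8.3020·k + 5·ln C = 14.2115.
Slope k = (n·Σln h·ln P − Σln h·Σln P)/(n·Σ(ln h)² − (Σln h)²) = (5·24.7384 − 8.3020·14.2115)/3.3255 = 1.71636; ln C = (Σln P − k·Σln h)/n = -0.00754.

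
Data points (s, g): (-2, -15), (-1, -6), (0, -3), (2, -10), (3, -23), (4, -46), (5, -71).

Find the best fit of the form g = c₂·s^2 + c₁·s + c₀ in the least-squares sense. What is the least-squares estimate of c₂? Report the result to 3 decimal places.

c₂ = -3.042

With design matrix A, AᵀA = [[995, 215, 59]; [215, 59, 11]; [59, 11, 7]] and Aᵀg = [-2824, -592, -174]ᵀ.
Inverting the 3×3 Gram matrix, [c₂, c₁, c₀]ᵀ = [-5153/1694, 2169/1694, -1042/847]ᵀ.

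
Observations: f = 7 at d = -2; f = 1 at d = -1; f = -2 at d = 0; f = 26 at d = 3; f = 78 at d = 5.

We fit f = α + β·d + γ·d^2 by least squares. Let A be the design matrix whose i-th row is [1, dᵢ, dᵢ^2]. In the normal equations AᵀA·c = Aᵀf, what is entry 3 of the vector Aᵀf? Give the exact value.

Entry 3 ↔ basis d^2, so (Aᵀf)_{3} = Σᵢ (d^2)·fᵢ = (4)·(7) + (1)·(1) + (0)·(-2) + (9)·(26) + (25)·(78) = 2213.

2213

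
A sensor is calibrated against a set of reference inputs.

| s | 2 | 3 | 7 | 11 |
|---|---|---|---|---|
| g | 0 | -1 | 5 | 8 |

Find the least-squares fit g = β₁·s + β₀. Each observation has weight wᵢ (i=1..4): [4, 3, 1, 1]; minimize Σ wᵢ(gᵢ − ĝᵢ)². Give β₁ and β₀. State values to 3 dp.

β₁ = 0.977, β₀ = -2.688

With design matrix A, AᵀWA = [[213, 35]; [35, 9]] and AᵀWg = [114, 10]ᵀ.
Determinant 213·9 − 35² = 692.
β₁ = (114·9 − 35·10)/692 = 169/173; β₀ = (213·10 − 35·114)/692 = -465/173.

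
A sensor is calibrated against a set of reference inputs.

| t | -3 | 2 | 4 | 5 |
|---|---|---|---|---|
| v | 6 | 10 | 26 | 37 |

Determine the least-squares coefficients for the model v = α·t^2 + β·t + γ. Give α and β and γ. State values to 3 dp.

Compute the Gram sums: Σt^2·t^2 = 978, Σt^2·t = 170, Σt^2 = 54, Σt·t = 54, Σt = 8, Σ1 = 4.
For Aᵀv: Σt^2·v = 1435, Σt·v = 291, Σv = 79.
AᵀA·[α, β, γ]ᵀ = Aᵀv becomes [[978, 170, 54]; [170, 54, 8]; [54, 8, 4]]·[α, β, γ]ᵀ = [1435, 291, 79]ᵀ.
Solving the 3×3 system (Gaussian elimination) gives α = 5757/5618, β = 5135/2809, γ = 6348/2809.

α = 1.025, β = 1.828, γ = 2.260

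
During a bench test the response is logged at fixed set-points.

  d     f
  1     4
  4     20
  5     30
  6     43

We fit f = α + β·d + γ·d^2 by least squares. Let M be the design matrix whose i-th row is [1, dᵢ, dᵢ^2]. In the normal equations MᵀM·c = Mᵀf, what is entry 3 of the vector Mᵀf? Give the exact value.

Entry 3 ↔ basis d^2, so (Mᵀf)_{3} = Σᵢ (d^2)·fᵢ = (1)·(4) + (16)·(20) + (25)·(30) + (36)·(43) = 2622.

2622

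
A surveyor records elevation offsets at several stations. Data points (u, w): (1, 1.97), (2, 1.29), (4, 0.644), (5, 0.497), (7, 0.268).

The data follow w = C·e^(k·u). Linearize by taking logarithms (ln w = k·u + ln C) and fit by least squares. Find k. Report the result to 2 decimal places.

k = -0.33

Taking logs, ln w = k·u + ln C, so regress ln w on u.
Σu = 19.0000, Σ(u)² = 95.0000, Σln w = -1.5233, Σu·ln w = -13.2861.
Equations: 95.0000·k + 19.0000·ln C = -13.2861;  19.0000·k + 5·ln C = -1.5233.
Slope k = (n·Σu·ln w − Σu·Σln w)/(n·Σ(u)² − (Σu)²) = (5·-13.2861 − 19.0000·-1.5233)/114.0000 = -0.32884; ln C = (Σln w − k·Σu)/n = 0.94492.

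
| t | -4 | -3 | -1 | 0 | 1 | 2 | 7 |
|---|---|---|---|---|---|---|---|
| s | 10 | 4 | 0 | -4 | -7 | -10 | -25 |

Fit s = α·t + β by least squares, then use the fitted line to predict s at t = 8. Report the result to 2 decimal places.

Entries of XᵀX: Σt·t = 80, Σt = 2, Σ1 = 7.
Moment sums: Σt·s = -254, Σs = -32.
So XᵀX·[α, β]ᵀ = Xᵀs: [[80, 2]; [2, 7]]·[α, β]ᵀ = [-254, -32]ᵀ.
det = 80·7 − 2² = 556.
α = ((-254)·7 − 2·(-32))/556 = -857/278; β = (80·(-32) − 2·(-254))/556 = -513/139.
At t = 8: ŝ = (-857/278)·(8) + (-513/139)·(1) = -3941/139.

ŝ = -28.35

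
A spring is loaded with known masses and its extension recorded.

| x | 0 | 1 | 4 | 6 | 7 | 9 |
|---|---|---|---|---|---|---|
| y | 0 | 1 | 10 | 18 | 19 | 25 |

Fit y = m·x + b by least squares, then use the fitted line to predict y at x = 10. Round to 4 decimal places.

From the data, Σx·x = 183, Σx = 27, Σ1 = 6.
Moment sums: Σx·y = 507, Σy = 73.
Normal equations: [[183, 27]; [27, 6]]·[m, b]ᵀ = [507, 73]ᵀ.
Determinant 183·6 − 27² = 369.
m = (507·6 − 27·73)/369 = 119/41; b = (183·73 − 27·507)/369 = -110/123.
At x = 10: ŷ = (119/41)·(10) + (-110/123)·(1) = 3460/123.

ŷ = 28.1301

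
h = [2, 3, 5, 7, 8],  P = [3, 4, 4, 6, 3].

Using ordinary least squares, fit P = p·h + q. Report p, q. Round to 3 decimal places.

With design matrix A, AᵀA = [[151, 25]; [25, 5]] and AᵀP = [104, 20]ᵀ.
det = 151·5 − 25² = 130.
p = (104·5 − 25·20)/130 = 2/13; q = (151·20 − 25·104)/130 = 42/13.

p = 0.154, q = 3.231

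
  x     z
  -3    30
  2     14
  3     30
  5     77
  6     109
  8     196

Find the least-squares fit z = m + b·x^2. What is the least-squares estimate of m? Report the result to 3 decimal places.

Compute the Gram sums: Σ1 = 6, Σx^2 = 147, Σx^2·x^2 = 6195.
Right-hand side: Σz = 456, Σx^2·z = 18989.
Δ = 6·6195 − 147² = 15561.
m = (456·6195 − 147·18989)/15561 = 1597/741; b = (6·18989 − 147·456)/15561 = 15634/5187.

m = 2.155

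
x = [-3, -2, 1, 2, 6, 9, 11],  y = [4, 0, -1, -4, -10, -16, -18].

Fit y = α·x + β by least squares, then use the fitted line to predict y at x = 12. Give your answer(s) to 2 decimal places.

ŷ = -19.69

AᵀA·[α, β]ᵀ = Aᵀy reads: 256·α + 24·β = -423;  24·α + 7·β = -45.
Δ = 256·7 − 24² = 1216.
α = ((-423)·7 − 24·(-45))/1216 = -99/64; β = (256·(-45) − 24·(-423))/1216 = -9/8.
At x = 12: ŷ = (-99/64)·(12) + (-9/8)·(1) = -315/16.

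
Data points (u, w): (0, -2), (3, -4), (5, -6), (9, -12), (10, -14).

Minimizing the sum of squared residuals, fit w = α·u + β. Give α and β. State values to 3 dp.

α = -1.225, β = -0.983

Setting ∂/∂α … = 0 gives: 215·α + 27·β = -290;  27·α + 5·β = -38.
(Σu·u = 215, Σu = 27, Σ1 = 5, Σu·w = -290, Σw = -38.)
det = 215·5 − 27² = 346.
α = ((-290)·5 − 27·(-38))/346 = -212/173; β = (215·(-38) − 27·(-290))/346 = -170/173.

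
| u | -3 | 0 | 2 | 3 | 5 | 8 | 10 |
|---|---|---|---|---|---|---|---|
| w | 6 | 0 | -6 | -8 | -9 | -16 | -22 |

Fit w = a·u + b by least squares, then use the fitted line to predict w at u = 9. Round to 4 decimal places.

ŵ = -19.0329

The normal system MᵀM·[a, b]ᵀ = Mᵀw is [[211, 25]; [25, 7]]·[a, b]ᵀ = [-447, -55]ᵀ.
Eliminating b: 7·(row 1) − 25·(row 2) gives 852·a = 7·(-447) − 25·(-55) = -1754, so a = -877/426.
Then b = ((-55) − 25·(-877/426))/7 = -215/426.
At u = 9: ŵ = (-877/426)·(9) + (-215/426)·(1) = -4054/213.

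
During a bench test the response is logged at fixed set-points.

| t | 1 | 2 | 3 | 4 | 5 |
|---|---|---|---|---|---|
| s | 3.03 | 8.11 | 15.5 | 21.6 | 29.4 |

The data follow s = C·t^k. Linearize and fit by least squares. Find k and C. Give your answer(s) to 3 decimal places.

k = 1.420, C = 3.064

Linearized form: ln s = k·ln t + ln C. From the 5 transformed points,
Σln t = 4.7875, Σ(ln t)² = 6.1995, Σln s = 12.3962, Σln t·ln s = 14.1631.
Normal system: [[6.1995, 4.7875]; [4.7875, 5]]·[k, ln C]ᵀ = [14.1631, 12.3962]ᵀ.
Δ = 6.1995·5 − (4.7875)² = 8.0774; k = (14.1631·5 − 4.7875·12.3962)/8.0774 = 1.41986, ln C = (6.1995·12.3962 − 4.7875·14.1631)/8.0774 = 1.11972, so C = exp(1.11972) = 3.06400.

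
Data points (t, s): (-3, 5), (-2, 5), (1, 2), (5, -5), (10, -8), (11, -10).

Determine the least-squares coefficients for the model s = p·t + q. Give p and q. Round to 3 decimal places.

p = -1.102, q = 2.208

Normal-equation sums: Σt·t = 260, Σt = 22, Σ1 = 6.
And Σt·s = -238, Σs = -11.
Eliminating q: 6·(row 1) − 22·(row 2) gives 1076·p = 6·(-238) − 22·(-11) = -1186, so p = -593/538.
Then q = ((-11) − 22·(-593/538))/6 = 594/269.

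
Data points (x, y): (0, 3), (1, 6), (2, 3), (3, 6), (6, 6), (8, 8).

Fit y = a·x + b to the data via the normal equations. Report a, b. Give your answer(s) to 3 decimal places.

Entries of MᵀM: Σx·x = 114, Σx = 20, Σ1 = 6.
And Σx·y = 130, Σy = 32.
MᵀM·[a, b]ᵀ = Mᵀy becomes [[114, 20]; [20, 6]]·[a, b]ᵀ = [130, 32]ᵀ.
Eliminating b: 6·(row 1) − 20·(row 2) gives 284·a = 6·130 − 20·32 = 140, so a = 35/71.
Then b = (32 − 20·(35/71))/6 = 262/71.

a = 0.493, b = 3.690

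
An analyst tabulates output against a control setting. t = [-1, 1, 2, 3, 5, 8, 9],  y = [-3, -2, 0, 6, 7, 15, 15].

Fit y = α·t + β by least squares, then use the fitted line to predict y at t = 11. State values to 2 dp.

ŷ = 19.78

With design matrix M, MᵀM = [[185, 27]; [27, 7]] and Mᵀy = [309, 38]ᵀ.
Determinant 185·7 − 27² = 566.
α = (309·7 − 27·38)/566 = 1137/566; β = (185·38 − 27·309)/566 = -1313/566.
At t = 11: ŷ = (1137/566)·(11) + (-1313/566)·(1) = 5597/283.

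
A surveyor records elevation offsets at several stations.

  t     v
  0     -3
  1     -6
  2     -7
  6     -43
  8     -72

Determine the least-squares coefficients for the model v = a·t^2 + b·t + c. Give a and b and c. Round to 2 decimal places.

XᵀX·[a, b, c]ᵀ = Xᵀv reads: 5409·a + 737·b + 105·c = -6190;  737·a + 105·b + 17·c = -854;  105·a + 17·b + 5·c = -131.
(Σt^2·t^2 = 5409, Σt^2·t = 737, Σt^2 = 105, Σt·t = 105, Σt = 17, Σ1 = 5, Σt^2·v = -6190, Σt·v = -854, Σv = -131.)
Inverting the 3×3 Gram matrix, [a, b, c]ᵀ = [-1102/1067, -1459/4268, -14293/4268]ᵀ.

a = -1.03, b = -0.34, c = -3.35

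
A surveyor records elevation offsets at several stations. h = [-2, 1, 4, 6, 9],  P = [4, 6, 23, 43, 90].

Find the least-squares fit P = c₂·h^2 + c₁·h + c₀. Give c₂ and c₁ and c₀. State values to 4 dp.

c₂ = 0.9332, c₁ = 1.2153, c₀ = 3.0693

Compute the Gram sums: Σh^2·h^2 = 8130, Σh^2·h = 1002, Σh^2 = 138, Σh·h = 138, Σh = 18, Σ1 = 5.
And Σh^2·P = 9228, Σh·P = 1158, ΣP = 166.
Inverting the 3×3 Gram matrix, [c₂, c₁, c₀]ᵀ = [377/404, 491/404, 310/101]ᵀ.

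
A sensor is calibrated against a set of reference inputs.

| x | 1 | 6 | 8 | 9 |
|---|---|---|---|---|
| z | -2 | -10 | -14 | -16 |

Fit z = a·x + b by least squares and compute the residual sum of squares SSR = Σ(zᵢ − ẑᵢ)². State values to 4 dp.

SSR = 0.3684

The normal system AᵀA·[a, b]ᵀ = Aᵀz is [[182, 24]; [24, 4]]·[a, b]ᵀ = [-318, -42]ᵀ.
det = 182·4 − 24² = 152.
a = ((-318)·4 − 24·(-42))/152 = -33/19; b = (182·(-42) − 24·(-318))/152 = -3/38.
Residuals: -7/38, 1/2, -1/38, -11/38; SSR = 7/19.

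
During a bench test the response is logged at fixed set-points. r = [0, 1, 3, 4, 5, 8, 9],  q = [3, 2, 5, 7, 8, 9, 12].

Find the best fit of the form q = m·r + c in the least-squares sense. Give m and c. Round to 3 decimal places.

Normal-equation sums: Σr·r = 196, Σr = 30, Σ1 = 7.
Moment sums: Σr·q = 265, Σq = 46.
Eliminating c: 7·(row 1) − 30·(row 2) gives 472·m = 7·265 − 30·46 = 475, so m = 475/472.
Then c = (46 − 30·(475/472))/7 = 533/236.

m = 1.006, c = 2.258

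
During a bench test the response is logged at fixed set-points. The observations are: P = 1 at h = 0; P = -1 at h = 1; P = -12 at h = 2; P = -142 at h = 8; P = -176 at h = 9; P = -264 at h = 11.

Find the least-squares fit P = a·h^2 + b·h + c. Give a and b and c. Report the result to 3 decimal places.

a = -2.065, b = -1.276, c = 0.868

Sums needed: Σh^2·h^2 = 25315, Σh^2·h = 2581, Σh^2 = 271, Σh·h = 271, Σh = 31, Σ1 = 6.
Right-hand side: Σh^2·P = -55337, Σh·P = -5649, ΣP = -594.
MᵀM·[a, b, c]ᵀ = MᵀP becomes [[25315, 2581, 271]; [2581, 271, 31]; [271, 31, 6]]·[a, b, c]ᵀ = [-55337, -5649, -594]ᵀ.
Inverting the 3×3 Gram matrix, [a, b, c]ᵀ = [-16963/8214, -10481/8214, 1188/1369]ᵀ.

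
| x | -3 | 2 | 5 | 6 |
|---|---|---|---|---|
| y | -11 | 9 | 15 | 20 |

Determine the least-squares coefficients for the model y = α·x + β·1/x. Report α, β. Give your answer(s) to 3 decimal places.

α = 3.019, β = 5.655

The normal system AᵀA·[α, β]ᵀ = Aᵀy is [[74, 4]; [4, 193/450]]·[α, β]ᵀ = [246, 29/2]ᵀ.
Determinant 74·(193/450) − 4² = 3541/225.
α = (246·(193/450) − 4·(29/2))/(3541/225) = 10689/3541; β = (74·(29/2) − 4·246)/(3541/225) = 20025/3541.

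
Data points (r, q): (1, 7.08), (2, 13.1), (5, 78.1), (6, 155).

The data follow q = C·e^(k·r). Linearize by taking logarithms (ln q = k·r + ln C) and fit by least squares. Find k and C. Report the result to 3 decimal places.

Taking logs, ln q = k·r + ln C, so regress ln q on r.
Σr = 14.0000, Σ(r)² = 66.0000, Σln q = 13.9313, Σr·ln q = 59.1530.
Normal system: [[66.0000, 14.0000]; [14.0000, 4]]·[k, ln C]ᵀ = [59.1530, 13.9313]ᵀ.
Solving (det = 68.0000): k = 0.61138, ln C = 1.34300, so C = exp(1.34300) = 3.83051.

k = 0.611, C = 3.831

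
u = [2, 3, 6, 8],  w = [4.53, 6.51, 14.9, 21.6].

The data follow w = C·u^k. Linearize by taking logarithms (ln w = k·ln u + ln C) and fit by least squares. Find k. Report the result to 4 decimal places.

Linearized form: ln w = k·ln u + ln C. From the 4 transformed points,
Sums: Σln u = 5.6630, Σ(ln u)² = 9.2219, Σln w = 9.1581, Σln u·ln w = 14.3349.
Normal system: [[9.2219, 5.6630]; [5.6630, 4]]·[k, ln C]ᵀ = [14.3349, 9.1581]ᵀ.
Slope k = (n·Σln u·ln w − Σln u·Σln w)/(n·Σ(ln u)² − (Σln u)²) = (4·14.3349 − 5.6630·9.1581)/4.8184 = 1.13680; ln C = (Σln w − k·Σln u)/n = 0.68012.

k = 1.1368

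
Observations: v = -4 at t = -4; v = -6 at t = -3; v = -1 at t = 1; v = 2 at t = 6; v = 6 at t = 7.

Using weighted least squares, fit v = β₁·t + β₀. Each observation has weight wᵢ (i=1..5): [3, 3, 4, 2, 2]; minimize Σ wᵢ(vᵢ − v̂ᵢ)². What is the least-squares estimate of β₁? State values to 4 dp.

Normal-equation sums: Σwᵢ·t·t = 249, Σwᵢ·t = 9, Σwᵢ·1 = 14.
And Σwᵢ·t·v = 206, Σwᵢ·v = -18.
XᵀWX·[β₁, β₀]ᵀ = XᵀWv becomes [[249, 9]; [9, 14]]·[β₁, β₀]ᵀ = [206, -18]ᵀ.
det = 249·14 − 9² = 3405.
β₁ = (206·14 − 9·(-18))/3405 = 3046/3405; β₀ = (249·(-18) − 9·206)/3405 = -2112/1135.

β₁ = 0.8946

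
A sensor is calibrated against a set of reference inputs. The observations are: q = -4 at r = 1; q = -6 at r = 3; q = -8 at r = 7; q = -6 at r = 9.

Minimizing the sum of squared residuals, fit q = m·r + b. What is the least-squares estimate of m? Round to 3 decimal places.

The normal system XᵀX·[m, b]ᵀ = Xᵀq is [[140, 20]; [20, 4]]·[m, b]ᵀ = [-132, -24]ᵀ.
Eliminating b: 4·(row 1) − 20·(row 2) gives 160·m = 4·(-132) − 20·(-24) = -48, so m = -3/10.
Then b = ((-24) − 20·(-3/10))/4 = -9/2.

m = -0.300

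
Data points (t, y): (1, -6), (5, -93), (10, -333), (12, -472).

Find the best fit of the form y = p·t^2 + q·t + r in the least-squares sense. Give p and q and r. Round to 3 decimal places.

The normal system XᵀX·[p, q, r]ᵀ = Xᵀy is [[31362, 2854, 270]; [2854, 270, 28]; [270, 28, 4]]·[p, q, r]ᵀ = [-103599, -9465, -904]ᵀ.
Inverting the 3×3 Gram matrix, [p, q, r]ᵀ = [-63389/21421, -164613/42842, 13757/21421]ᵀ.

p = -2.959, q = -3.842, r = 0.642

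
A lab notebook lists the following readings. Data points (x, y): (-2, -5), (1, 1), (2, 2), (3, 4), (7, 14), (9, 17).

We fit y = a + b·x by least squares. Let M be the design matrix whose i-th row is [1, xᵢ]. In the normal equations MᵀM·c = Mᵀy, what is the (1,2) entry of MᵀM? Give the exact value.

20

Row 1 ↔ basis 1, column 2 ↔ basis x, so (MᵀM)_{1,2} = Σᵢ x = (1)·(-2) + (1)·(1) + (1)·(2) + (1)·(3) + (1)·(7) + (1)·(9) = 20.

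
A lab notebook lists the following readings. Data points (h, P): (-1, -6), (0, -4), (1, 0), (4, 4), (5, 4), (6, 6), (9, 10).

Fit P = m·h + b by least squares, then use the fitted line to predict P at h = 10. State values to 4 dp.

P̂ = 12.1471

Entries of MᵀM: Σh·h = 160, Σh = 24, Σ1 = 7.
Moment sums: Σh·P = 168, ΣP = 14.
MᵀM·[m, b]ᵀ = MᵀP becomes [[160, 24]; [24, 7]]·[m, b]ᵀ = [168, 14]ᵀ.
Determinant 160·7 − 24² = 544.
m = (168·7 − 24·14)/544 = 105/68; b = (160·14 − 24·168)/544 = -56/17.
At h = 10: P̂ = (105/68)·(10) + (-56/17)·(1) = 413/34.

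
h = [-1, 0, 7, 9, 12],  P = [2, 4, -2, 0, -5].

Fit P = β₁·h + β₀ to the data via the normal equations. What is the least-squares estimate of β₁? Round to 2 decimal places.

The normal system AᵀA·[β₁, β₀]ᵀ = AᵀP is [[275, 27]; [27, 5]]·[β₁, β₀]ᵀ = [-76, -1]ᵀ.
Eliminating β₀: 5·(row 1) − 27·(row 2) gives 646·β₁ = 5·(-76) − 27·(-1) = -353, so β₁ = -353/646.
Then β₀ = ((-1) − 27·(-353/646))/5 = 1777/646.

β₁ = -0.55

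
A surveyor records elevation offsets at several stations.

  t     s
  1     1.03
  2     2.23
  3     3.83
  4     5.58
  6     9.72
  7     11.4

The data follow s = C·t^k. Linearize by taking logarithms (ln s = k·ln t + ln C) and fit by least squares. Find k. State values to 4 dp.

Linearized form: ln s = k·ln t + ln C. From the 6 transformed points,
Sums: Σln t = 6.9157, Σ(ln t)² = 10.6062, Σln s = 8.6014, Σln t·ln s = 13.2249.
Normal system: [[10.6062, 6.9157]; [6.9157, 6]]·[k, ln C]ᵀ = [13.2249, 8.6014]ᵀ.
Δ = 10.6062·6 − (6.9157)² = 15.8099; k = (13.2249·6 − 6.9157·8.6014)/15.8099 = 1.25645, ln C = (10.6062·8.6014 − 6.9157·13.2249)/15.8099 = -0.01464.

k = 1.2564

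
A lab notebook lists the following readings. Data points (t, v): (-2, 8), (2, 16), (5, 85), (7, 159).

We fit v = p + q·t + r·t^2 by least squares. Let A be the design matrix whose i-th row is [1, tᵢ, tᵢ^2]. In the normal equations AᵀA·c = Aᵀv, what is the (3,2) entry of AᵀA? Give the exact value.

Row 3 ↔ basis t^2, column 2 ↔ basis t, so (AᵀA)_{3,2} = Σᵢ (t^2)·(t) = (4)·(-2) + (4)·(2) + (25)·(5) + (49)·(7) = 468.

468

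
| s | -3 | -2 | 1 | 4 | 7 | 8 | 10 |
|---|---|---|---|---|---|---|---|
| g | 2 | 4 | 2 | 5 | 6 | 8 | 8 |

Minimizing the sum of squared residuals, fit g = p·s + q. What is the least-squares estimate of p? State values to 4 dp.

Entries of XᵀX: Σs·s = 243, Σs = 25, Σ1 = 7.
Right-hand side: Σs·g = 194, Σg = 35.
XᵀX·[p, q]ᵀ = Xᵀg becomes [[243, 25]; [25, 7]]·[p, q]ᵀ = [194, 35]ᵀ.
Δ = 243·7 − 25² = 1076.
p = (194·7 − 25·35)/1076 = 483/1076; q = (243·35 − 25·194)/1076 = 3655/1076.

p = 0.4489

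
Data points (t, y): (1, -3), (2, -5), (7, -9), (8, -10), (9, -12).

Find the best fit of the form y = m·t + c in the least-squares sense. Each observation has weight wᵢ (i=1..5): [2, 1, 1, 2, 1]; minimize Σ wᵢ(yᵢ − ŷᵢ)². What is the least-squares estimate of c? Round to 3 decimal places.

The normal equations are: 264·m + 36·c = -347;  36·m + 7·c = -52.
(Σwᵢ·t·t = 264, Σwᵢ·t = 36, Σwᵢ·1 = 7, Σwᵢ·t·y = -347, Σwᵢ·y = -52.)
det = 264·7 − 36² = 552.
m = ((-347)·7 − 36·(-52))/552 = -557/552; c = (264·(-52) − 36·(-347))/552 = -103/46.

c = -2.239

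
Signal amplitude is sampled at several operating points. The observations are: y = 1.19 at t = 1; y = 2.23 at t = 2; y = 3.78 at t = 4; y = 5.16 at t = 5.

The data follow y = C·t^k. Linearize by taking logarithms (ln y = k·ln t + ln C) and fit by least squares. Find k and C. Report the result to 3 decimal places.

k = 0.881, C = 1.191

Linearized form: ln y = k·ln t + ln C. From the 4 transformed points,
Σln t = 3.6889, Σ(ln t)² = 4.9926, Σln y = 3.9466, Σln t·ln y = 5.0403.
Equations: 4.9926·k + 3.6889·ln C = 5.0403;  3.6889·k + 4·ln C = 3.9466.
Solving (det = 6.3624): k = 0.88057, ln C = 0.17457, so C = exp(0.17457) = 1.19074.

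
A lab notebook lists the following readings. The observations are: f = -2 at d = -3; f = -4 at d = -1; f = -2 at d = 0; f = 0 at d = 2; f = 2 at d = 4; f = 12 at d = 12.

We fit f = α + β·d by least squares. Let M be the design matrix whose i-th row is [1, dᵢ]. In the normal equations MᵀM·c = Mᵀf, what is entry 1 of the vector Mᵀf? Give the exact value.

Entry 1 ↔ basis 1, so (Mᵀf)_{1} = Σᵢ fᵢ = (1)·(-2) + (1)·(-4) + (1)·(-2) + (1)·(0) + (1)·(2) + (1)·(12) = 6.

6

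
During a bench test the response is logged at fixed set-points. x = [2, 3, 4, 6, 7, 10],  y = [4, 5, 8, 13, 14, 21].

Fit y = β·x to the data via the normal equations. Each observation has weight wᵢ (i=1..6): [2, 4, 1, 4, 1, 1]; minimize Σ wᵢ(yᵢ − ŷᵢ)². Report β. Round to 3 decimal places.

β = 2.062

Sums needed: Σwᵢ·x·x = 353.
And Σwᵢ·x·y = 728.
Normal equations: [[353]]·[β]ᵀ = [728]ᵀ.
Hence β = 728 / 353 ≈ 2.06232.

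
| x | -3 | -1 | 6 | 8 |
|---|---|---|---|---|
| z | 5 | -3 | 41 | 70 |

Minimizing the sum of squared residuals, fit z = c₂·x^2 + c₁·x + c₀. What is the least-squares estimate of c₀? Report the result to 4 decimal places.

Entries of AᵀA: Σx^2·x^2 = 5474, Σx^2·x = 700, Σx^2 = 110, Σx·x = 110, Σx = 10, Σ1 = 4.
For Aᵀz: Σx^2·z = 5998, Σx·z = 794, Σz = 113.
AᵀA·[c₂, c₁, c₀]ᵀ = Aᵀz becomes [[5474, 700, 110]; [700, 110, 10]; [110, 10, 4]]·[c₂, c₁, c₀]ᵀ = [5998, 794, 113]ᵀ.
Row-reducing yields c₂ = 37/36, c₁ = 2689/3060, c₀ = -451/204.

c₀ = -2.2108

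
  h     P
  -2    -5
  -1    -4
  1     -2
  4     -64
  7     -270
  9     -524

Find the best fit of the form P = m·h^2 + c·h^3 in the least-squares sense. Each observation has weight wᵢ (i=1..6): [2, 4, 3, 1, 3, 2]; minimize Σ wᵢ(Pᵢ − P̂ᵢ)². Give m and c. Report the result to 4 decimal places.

The normal equations are: 20620·m + 169478·c = -125664;  169478·m + 1420060·c = -1045828.
Determinant 20620·1420060 − 169478² = 558844716.
m = ((-125664)·1420060 − 169478·(-1045828))/558844716 = -2984114/1383279; c = (20620·(-1045828) − 169478·(-125664))/558844716 = -66922492/139711179.

m = -2.1573, c = -0.4790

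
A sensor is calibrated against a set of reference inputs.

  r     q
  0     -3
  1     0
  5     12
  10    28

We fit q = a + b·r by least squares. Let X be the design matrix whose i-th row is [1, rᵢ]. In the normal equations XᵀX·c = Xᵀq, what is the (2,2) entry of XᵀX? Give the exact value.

126

Row 2 ↔ basis r, column 2 ↔ basis r, so (XᵀX)_{2,2} = Σᵢ (r)·(r) = (0)·(0) + (1)·(1) + (5)·(5) + (10)·(10) = 126.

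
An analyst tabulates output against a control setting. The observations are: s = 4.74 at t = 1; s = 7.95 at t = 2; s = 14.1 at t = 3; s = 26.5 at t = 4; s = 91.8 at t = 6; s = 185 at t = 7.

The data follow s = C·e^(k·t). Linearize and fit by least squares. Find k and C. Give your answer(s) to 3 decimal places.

k = 0.613, C = 2.374

Linearized form: ln s = k·t + ln C. From the 6 transformed points,
Σt = 23.0000, Σ(t)² = 115.0000, Σln s = 19.2925, Σt·ln s = 90.4096.
Equations: 115.0000·k + 23.0000·ln C = 90.4096;  23.0000·k + 6·ln C = 19.2925.
Slope k = (n·Σt·ln s − Σt·Σln s)/(n·Σ(t)² − (Σt)²) = (6·90.4096 − 23.0000·19.2925)/161.0000 = 0.61323; ln C = (Σln s − k·Σt)/n = 0.86469, so C = exp(0.86469) = 2.37427.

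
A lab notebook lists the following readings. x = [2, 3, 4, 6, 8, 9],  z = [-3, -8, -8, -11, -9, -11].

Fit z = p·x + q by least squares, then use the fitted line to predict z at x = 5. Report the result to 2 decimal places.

ẑ = -8.06

Entries of AᵀA: Σx·x = 210, Σx = 32, Σ1 = 6.
For Aᵀz: Σx·z = -299, Σz = -50.
So AᵀA·[p, q]ᵀ = Aᵀz: [[210, 32]; [32, 6]]·[p, q]ᵀ = [-299, -50]ᵀ.
Eliminating q: 6·(row 1) − 32·(row 2) gives 236·p = 6·(-299) − 32·(-50) = -194, so p = -97/118.
Then q = ((-50) − 32·(-97/118))/6 = -233/59.
At x = 5: ẑ = (-97/118)·(5) + (-233/59)·(1) = -951/118.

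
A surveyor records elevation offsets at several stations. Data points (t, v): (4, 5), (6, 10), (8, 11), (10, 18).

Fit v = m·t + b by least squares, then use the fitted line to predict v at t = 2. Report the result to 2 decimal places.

XᵀX·[m, b]ᵀ = Xᵀv reads: 216·m + 28·b = 348;  28·m + 4·b = 44.
Δ = 216·4 − 28² = 80.
m = (348·4 − 28·44)/80 = 2; b = (216·44 − 28·348)/80 = -3.
At t = 2: v̂ = (2)·(2) + (-3)·(1) = 1.

v̂ = 1.00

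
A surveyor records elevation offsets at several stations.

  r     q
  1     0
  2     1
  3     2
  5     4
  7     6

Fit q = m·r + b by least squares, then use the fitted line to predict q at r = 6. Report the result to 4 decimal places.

q̂ = 5.0000

From the data, Σr·r = 88, Σr = 18, Σ1 = 5.
For Xᵀq: Σr·q = 70, Σq = 13.
Δ = 88·5 − 18² = 116.
m = (70·5 − 18·13)/116 = 1; b = (88·13 − 18·70)/116 = -1.
At r = 6: q̂ = (1)·(6) + (-1)·(1) = 5.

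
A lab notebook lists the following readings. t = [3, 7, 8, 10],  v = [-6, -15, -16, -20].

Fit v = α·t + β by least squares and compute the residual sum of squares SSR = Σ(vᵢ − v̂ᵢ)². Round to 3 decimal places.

With design matrix M, MᵀM = [[222, 28]; [28, 4]] and Mᵀv = [-451, -57]ᵀ.
Determinant 222·4 − 28² = 104.
α = ((-451)·4 − 28·(-57))/104 = -2; β = (222·(-57) − 28·(-451))/104 = -1/4.
Residuals: 1/4, -3/4, 1/4, 1/4; SSR = 3/4.

SSR = 0.750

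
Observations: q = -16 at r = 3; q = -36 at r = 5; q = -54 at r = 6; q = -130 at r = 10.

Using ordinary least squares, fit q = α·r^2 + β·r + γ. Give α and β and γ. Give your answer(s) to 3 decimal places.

α = -1.026, β = -3.030, γ = 2.807

XᵀX·[α, β, γ]ᵀ = Xᵀq reads: 12002·α + 1368·β + 170·γ = -15988;  1368·α + 170·β + 24·γ = -1852;  170·α + 24·β + 4·γ = -236.
(Σr^2·r^2 = 12002, Σr^2·r = 1368, Σr^2 = 170, Σr·r = 170, Σr = 24, Σ1 = 4, Σr^2·q = -15988, Σr·q = -1852, Σq = -236.)
Row-reducing yields α = -1590/1549, β = -4694/1549, γ = 4348/1549.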